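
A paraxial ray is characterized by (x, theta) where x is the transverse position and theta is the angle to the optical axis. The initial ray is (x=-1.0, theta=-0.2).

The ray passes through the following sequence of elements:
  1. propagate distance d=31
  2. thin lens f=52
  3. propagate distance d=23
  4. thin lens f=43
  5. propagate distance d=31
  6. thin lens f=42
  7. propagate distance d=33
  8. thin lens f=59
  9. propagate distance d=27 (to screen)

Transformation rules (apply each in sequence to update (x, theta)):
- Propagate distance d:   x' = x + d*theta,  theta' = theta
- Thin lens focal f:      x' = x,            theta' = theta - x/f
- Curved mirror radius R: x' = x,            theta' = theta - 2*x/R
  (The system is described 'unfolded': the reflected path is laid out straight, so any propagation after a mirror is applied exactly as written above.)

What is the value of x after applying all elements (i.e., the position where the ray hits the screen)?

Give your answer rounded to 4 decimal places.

Initial: x=-1.0000 theta=-0.2000
After 1 (propagate distance d=31): x=-7.2000 theta=-0.2000
After 2 (thin lens f=52): x=-7.2000 theta=-4/65 (≈-0.0615)
After 3 (propagate distance d=23): x=-112/13 (≈-8.6154) theta=-4/65 (≈-0.0615)
After 4 (thin lens f=43): x=-112/13 (≈-8.6154) theta=388/2795 (≈0.1388)
After 5 (propagate distance d=31): x=-12052/2795 (≈-4.3120) theta=388/2795 (≈0.1388)
After 6 (thin lens f=42): x=-12052/2795 (≈-4.3120) theta=14174/58695 (≈0.2415)
After 7 (propagate distance d=33): x=14310/3913 (≈3.6570) theta=14174/58695 (≈0.2415)
After 8 (thin lens f=59): x=14310/3913 (≈3.6570) theta=621616/3463005 (≈0.1795)
After 9 (propagate distance d=27 (to screen)): x=9815994/1154335 (≈8.5036) theta=621616/3463005 (≈0.1795)
Rounded to 4 decimal places: x = 8.5036

Answer: 8.5036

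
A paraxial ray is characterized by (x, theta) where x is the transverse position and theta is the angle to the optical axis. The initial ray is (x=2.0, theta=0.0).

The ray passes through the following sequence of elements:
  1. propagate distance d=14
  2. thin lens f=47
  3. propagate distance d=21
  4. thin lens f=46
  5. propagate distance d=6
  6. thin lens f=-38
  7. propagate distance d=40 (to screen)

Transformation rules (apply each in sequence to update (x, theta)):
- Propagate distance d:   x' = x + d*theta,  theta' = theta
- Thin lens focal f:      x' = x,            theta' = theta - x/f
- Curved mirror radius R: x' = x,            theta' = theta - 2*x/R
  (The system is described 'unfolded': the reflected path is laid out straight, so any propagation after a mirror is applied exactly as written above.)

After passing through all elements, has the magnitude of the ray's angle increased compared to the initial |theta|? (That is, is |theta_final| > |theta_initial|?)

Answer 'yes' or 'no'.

Initial: x=2.0000 theta=0.0000
After 1 (propagate distance d=14): x=2.0000 theta=0.0000
After 2 (thin lens f=47): x=2.0000 theta=-2/47 (≈-0.0426)
After 3 (propagate distance d=21): x=52/47 (≈1.1064) theta=-2/47 (≈-0.0426)
After 4 (thin lens f=46): x=52/47 (≈1.1064) theta=-72/1081 (≈-0.0666)
After 5 (propagate distance d=6): x=764/1081 (≈0.7068) theta=-72/1081 (≈-0.0666)
After 6 (thin lens f=-38): x=764/1081 (≈0.7068) theta=-986/20539 (≈-0.0480)
After 7 (propagate distance d=40 (to screen)): x=-24924/20539 (≈-1.2135) theta=-986/20539 (≈-0.0480)
|theta_initial|=0.0000 |theta_final|=986/20539 (≈0.0480) -> increased

Answer: yes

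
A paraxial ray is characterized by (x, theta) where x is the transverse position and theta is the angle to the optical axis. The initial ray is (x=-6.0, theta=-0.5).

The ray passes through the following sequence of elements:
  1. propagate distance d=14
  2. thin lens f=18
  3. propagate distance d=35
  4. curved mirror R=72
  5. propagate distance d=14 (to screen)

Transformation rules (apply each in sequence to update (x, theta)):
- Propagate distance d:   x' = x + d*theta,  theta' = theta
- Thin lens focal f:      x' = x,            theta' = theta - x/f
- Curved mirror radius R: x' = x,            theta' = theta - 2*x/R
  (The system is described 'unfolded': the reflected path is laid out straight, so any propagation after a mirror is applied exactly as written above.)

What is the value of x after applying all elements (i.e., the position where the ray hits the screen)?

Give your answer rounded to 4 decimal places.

Answer: -0.0802

Derivation:
Initial: x=-6.0000 theta=-0.5000
After 1 (propagate distance d=14): x=-13.0000 theta=-0.5000
After 2 (thin lens f=18): x=-13.0000 theta=2/9 (≈0.2222)
After 3 (propagate distance d=35): x=-47/9 (≈-5.2222) theta=2/9 (≈0.2222)
After 4 (curved mirror R=72): x=-47/9 (≈-5.2222) theta=119/324 (≈0.3673)
After 5 (propagate distance d=14 (to screen)): x=-13/162 (≈-0.0802) theta=119/324 (≈0.3673)
Rounded to 4 decimal places: x = -0.0802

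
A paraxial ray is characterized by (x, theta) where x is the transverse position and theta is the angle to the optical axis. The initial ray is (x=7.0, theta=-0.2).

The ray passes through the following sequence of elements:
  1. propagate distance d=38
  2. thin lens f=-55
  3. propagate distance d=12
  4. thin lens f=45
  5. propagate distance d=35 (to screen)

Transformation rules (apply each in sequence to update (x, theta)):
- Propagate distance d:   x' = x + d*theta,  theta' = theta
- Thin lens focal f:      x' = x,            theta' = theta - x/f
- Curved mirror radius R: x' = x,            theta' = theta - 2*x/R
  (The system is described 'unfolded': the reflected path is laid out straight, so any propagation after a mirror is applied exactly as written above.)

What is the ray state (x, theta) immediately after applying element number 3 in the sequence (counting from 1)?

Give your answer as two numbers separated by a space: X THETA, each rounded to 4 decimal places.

Initial: x=7.0000 theta=-0.2000
After 1 (propagate distance d=38): x=-0.6000 theta=-0.2000
After 2 (thin lens f=-55): x=-0.6000 theta=-58/275 (≈-0.2109)
After 3 (propagate distance d=12): x=-861/275 (≈-3.1309) theta=-58/275 (≈-0.2109)
Rounded to 4 decimal places: x = -3.1309, theta = -0.2109

Answer: -3.1309 -0.2109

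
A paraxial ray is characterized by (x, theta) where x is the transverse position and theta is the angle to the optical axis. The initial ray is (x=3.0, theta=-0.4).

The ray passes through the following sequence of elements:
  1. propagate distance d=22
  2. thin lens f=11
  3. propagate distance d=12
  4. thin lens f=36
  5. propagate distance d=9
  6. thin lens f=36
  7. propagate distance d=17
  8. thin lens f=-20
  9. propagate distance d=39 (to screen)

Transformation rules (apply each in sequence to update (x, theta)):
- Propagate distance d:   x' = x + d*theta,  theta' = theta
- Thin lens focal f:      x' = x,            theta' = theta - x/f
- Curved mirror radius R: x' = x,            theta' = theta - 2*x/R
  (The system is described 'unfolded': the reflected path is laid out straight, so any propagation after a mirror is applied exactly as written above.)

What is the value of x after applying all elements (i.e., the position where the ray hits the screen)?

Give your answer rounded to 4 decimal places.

Answer: 20.9521

Derivation:
Initial: x=3.0000 theta=-0.4000
After 1 (propagate distance d=22): x=-5.8000 theta=-0.4000
After 2 (thin lens f=11): x=-5.8000 theta=7/55 (≈0.1273)
After 3 (propagate distance d=12): x=-47/11 (≈-4.2727) theta=7/55 (≈0.1273)
After 4 (thin lens f=36): x=-47/11 (≈-4.2727) theta=487/1980 (≈0.2460)
After 5 (propagate distance d=9): x=-453/220 (≈-2.0591) theta=487/1980 (≈0.2460)
After 6 (thin lens f=36): x=-453/220 (≈-2.0591) theta=2401/7920 (≈0.3032)
After 7 (propagate distance d=17): x=24509/7920 (≈3.0946) theta=2401/7920 (≈0.3032)
After 8 (thin lens f=-20): x=24509/7920 (≈3.0946) theta=72529/158400 (≈0.4579)
After 9 (propagate distance d=39 (to screen)): x=3318811/158400 (≈20.9521) theta=72529/158400 (≈0.4579)
Rounded to 4 decimal places: x = 20.9521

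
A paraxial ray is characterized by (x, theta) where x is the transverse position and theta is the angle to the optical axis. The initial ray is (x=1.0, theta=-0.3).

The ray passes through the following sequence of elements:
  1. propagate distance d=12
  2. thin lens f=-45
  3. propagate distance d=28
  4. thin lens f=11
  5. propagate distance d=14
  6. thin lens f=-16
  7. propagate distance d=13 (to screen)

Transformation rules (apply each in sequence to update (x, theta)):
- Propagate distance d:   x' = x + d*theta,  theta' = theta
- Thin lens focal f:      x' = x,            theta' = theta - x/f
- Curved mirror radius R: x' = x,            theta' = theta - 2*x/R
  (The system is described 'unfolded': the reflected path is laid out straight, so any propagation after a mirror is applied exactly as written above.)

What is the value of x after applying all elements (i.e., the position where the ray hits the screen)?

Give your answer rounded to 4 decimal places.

Initial: x=1.0000 theta=-0.3000
After 1 (propagate distance d=12): x=-2.6000 theta=-0.3000
After 2 (thin lens f=-45): x=-2.6000 theta=-161/450 (≈-0.3578)
After 3 (propagate distance d=28): x=-2839/225 (≈-12.6178) theta=-161/450 (≈-0.3578)
After 4 (thin lens f=11): x=-2839/225 (≈-12.6178) theta=3907/4950 (≈0.7893)
After 5 (propagate distance d=14): x=-776/495 (≈-1.5677) theta=3907/4950 (≈0.7893)
After 6 (thin lens f=-16): x=-776/495 (≈-1.5677) theta=1711/2475 (≈0.6913)
After 7 (propagate distance d=13 (to screen)): x=6121/825 (≈7.4194) theta=1711/2475 (≈0.6913)
Rounded to 4 decimal places: x = 7.4194

Answer: 7.4194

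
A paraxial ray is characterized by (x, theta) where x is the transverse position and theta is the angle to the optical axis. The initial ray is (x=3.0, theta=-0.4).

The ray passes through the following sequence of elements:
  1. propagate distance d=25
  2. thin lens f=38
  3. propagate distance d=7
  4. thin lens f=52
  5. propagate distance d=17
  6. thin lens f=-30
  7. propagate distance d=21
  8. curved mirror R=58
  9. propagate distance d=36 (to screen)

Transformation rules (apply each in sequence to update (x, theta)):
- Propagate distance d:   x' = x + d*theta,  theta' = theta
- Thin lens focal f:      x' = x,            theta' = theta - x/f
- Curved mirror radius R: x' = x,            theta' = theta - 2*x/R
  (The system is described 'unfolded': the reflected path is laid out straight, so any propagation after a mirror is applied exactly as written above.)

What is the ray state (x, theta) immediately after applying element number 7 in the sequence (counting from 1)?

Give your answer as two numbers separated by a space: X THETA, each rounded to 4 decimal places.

Answer: -17.0690 -0.3653

Derivation:
Initial: x=3.0000 theta=-0.4000
After 1 (propagate distance d=25): x=-7.0000 theta=-0.4000
After 2 (thin lens f=38): x=-7.0000 theta=-41/190 (≈-0.2158)
After 3 (propagate distance d=7): x=-1617/190 (≈-8.5105) theta=-41/190 (≈-0.2158)
After 4 (thin lens f=52): x=-1617/190 (≈-8.5105) theta=-103/1976 (≈-0.0521)
After 5 (propagate distance d=17): x=-92839/9880 (≈-9.3967) theta=-103/1976 (≈-0.0521)
After 6 (thin lens f=-30): x=-92839/9880 (≈-9.3967) theta=-108289/296400 (≈-0.3653)
After 7 (propagate distance d=21): x=-1686413/98800 (≈-17.0690) theta=-108289/296400 (≈-0.3653)
Rounded to 4 decimal places: x = -17.0690, theta = -0.3653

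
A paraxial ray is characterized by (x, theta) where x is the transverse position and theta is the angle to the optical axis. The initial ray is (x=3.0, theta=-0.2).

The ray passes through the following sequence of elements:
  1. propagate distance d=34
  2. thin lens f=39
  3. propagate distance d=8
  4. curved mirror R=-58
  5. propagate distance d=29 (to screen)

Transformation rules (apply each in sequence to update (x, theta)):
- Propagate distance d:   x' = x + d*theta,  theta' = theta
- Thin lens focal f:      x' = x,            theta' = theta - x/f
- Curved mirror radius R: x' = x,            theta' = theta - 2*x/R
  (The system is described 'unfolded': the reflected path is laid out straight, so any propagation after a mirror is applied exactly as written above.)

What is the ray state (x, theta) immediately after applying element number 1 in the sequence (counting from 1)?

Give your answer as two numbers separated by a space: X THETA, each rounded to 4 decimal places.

Answer: -3.8000 -0.2000

Derivation:
Initial: x=3.0000 theta=-0.2000
After 1 (propagate distance d=34): x=-3.8000 theta=-0.2000
Rounded to 4 decimal places: x = -3.8000, theta = -0.2000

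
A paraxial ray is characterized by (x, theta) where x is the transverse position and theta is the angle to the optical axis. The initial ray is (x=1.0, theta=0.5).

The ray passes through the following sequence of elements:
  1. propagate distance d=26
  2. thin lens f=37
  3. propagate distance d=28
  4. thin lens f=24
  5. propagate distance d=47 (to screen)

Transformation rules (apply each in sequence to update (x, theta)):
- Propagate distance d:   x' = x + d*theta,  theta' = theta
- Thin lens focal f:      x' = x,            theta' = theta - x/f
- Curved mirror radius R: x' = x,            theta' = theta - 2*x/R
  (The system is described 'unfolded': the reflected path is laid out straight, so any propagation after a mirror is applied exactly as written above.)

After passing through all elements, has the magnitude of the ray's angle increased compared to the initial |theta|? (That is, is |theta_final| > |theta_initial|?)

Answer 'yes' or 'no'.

Initial: x=1.0000 theta=0.5000
After 1 (propagate distance d=26): x=14.0000 theta=0.5000
After 2 (thin lens f=37): x=14.0000 theta=9/74 (≈0.1216)
After 3 (propagate distance d=28): x=644/37 (≈17.4054) theta=9/74 (≈0.1216)
After 4 (thin lens f=24): x=644/37 (≈17.4054) theta=-67/111 (≈-0.6036)
After 5 (propagate distance d=47 (to screen)): x=-1217/111 (≈-10.9640) theta=-67/111 (≈-0.6036)
|theta_initial|=0.5000 |theta_final|=67/111 (≈0.6036) -> increased

Answer: yes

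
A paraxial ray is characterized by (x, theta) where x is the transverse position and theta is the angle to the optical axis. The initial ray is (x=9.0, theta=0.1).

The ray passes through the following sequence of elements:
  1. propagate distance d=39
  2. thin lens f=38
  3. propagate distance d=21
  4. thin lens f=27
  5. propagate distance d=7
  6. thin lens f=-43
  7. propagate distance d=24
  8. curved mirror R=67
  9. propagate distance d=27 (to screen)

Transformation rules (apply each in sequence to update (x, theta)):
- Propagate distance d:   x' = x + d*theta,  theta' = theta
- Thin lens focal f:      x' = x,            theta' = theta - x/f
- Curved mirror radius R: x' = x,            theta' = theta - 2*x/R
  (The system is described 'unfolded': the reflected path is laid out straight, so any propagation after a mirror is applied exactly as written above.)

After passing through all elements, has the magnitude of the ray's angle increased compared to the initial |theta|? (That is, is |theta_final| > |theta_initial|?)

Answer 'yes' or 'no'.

Initial: x=9.0000 theta=0.1000
After 1 (propagate distance d=39): x=12.9000 theta=0.1000
After 2 (thin lens f=38): x=12.9000 theta=-91/380 (≈-0.2395)
After 3 (propagate distance d=21): x=2991/380 (≈7.8711) theta=-91/380 (≈-0.2395)
After 4 (thin lens f=27): x=2991/380 (≈7.8711) theta=-454/855 (≈-0.5310)
After 5 (propagate distance d=7): x=14207/3420 (≈4.1541) theta=-454/855 (≈-0.5310)
After 6 (thin lens f=-43): x=14207/3420 (≈4.1541) theta=-63881/147060 (≈-0.4344)
After 7 (propagate distance d=24): x=-922243/147060 (≈-6.2712) theta=-63881/147060 (≈-0.4344)
After 8 (curved mirror R=67): x=-922243/147060 (≈-6.2712) theta=-811847/3284340 (≈-0.2472)
After 9 (propagate distance d=27 (to screen)): x=-1678288/129645 (≈-12.9453) theta=-811847/3284340 (≈-0.2472)
|theta_initial|=0.1000 |theta_final|=811847/3284340 (≈0.2472) -> increased

Answer: yes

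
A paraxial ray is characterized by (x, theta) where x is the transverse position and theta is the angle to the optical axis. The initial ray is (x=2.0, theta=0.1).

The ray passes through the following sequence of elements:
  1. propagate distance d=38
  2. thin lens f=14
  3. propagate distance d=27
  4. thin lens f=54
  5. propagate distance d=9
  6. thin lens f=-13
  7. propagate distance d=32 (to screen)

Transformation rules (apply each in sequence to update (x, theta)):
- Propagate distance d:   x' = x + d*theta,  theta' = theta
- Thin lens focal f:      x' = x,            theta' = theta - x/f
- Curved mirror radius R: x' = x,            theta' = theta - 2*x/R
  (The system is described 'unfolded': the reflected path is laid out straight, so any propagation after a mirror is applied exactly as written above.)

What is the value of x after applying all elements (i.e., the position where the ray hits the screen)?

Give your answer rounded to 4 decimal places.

Initial: x=2.0000 theta=0.1000
After 1 (propagate distance d=38): x=5.8000 theta=0.1000
After 2 (thin lens f=14): x=5.8000 theta=-11/35 (≈-0.3143)
After 3 (propagate distance d=27): x=-94/35 (≈-2.6857) theta=-11/35 (≈-0.3143)
After 4 (thin lens f=54): x=-94/35 (≈-2.6857) theta=-50/189 (≈-0.2646)
After 5 (propagate distance d=9): x=-76/15 (≈-5.0667) theta=-50/189 (≈-0.2646)
After 6 (thin lens f=-13): x=-76/15 (≈-5.0667) theta=-8038/12285 (≈-0.6543)
After 7 (propagate distance d=32 (to screen)): x=-63892/2457 (≈-26.0041) theta=-8038/12285 (≈-0.6543)
Rounded to 4 decimal places: x = -26.0041

Answer: -26.0041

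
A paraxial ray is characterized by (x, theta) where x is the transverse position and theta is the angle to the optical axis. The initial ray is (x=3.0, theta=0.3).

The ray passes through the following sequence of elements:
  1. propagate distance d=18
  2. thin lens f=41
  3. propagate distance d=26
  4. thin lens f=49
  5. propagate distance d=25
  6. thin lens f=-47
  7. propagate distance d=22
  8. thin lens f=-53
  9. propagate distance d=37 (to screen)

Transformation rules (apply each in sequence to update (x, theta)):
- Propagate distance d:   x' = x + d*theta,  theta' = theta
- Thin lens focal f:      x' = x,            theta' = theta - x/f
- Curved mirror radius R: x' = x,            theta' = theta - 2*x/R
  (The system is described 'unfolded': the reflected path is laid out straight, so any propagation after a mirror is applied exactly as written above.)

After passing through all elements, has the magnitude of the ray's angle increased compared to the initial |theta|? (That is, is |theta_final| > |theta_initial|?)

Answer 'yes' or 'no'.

Initial: x=3.0000 theta=0.3000
After 1 (propagate distance d=18): x=8.4000 theta=0.3000
After 2 (thin lens f=41): x=8.4000 theta=39/410 (≈0.0951)
After 3 (propagate distance d=26): x=2229/205 (≈10.8732) theta=39/410 (≈0.0951)
After 4 (thin lens f=49): x=2229/205 (≈10.8732) theta=-2547/20090 (≈-0.1268)
After 5 (propagate distance d=25): x=154767/20090 (≈7.7037) theta=-2547/20090 (≈-0.1268)
After 6 (thin lens f=-47): x=154767/20090 (≈7.7037) theta=17529/472115 (≈0.0371)
After 7 (propagate distance d=22): x=1609065/188846 (≈8.5205) theta=17529/472115 (≈0.0371)
After 8 (thin lens f=-53): x=1609065/188846 (≈8.5205) theta=9903399/50044190 (≈0.1979)
After 9 (propagate distance d=37 (to screen)): x=9668634/610295 (≈15.8426) theta=9903399/50044190 (≈0.1979)
|theta_initial|=0.3000 |theta_final|=9903399/50044190 (≈0.1979) -> not increased

Answer: no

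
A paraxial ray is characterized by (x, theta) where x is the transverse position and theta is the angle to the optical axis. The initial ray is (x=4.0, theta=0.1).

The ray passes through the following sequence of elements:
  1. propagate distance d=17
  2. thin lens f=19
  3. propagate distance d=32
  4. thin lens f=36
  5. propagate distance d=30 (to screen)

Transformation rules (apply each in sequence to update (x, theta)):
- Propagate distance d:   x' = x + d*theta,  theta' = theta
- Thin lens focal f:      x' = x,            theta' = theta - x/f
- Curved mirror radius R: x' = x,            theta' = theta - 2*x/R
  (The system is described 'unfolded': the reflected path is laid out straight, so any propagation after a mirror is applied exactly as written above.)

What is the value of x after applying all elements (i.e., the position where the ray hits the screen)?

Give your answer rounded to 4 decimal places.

Answer: -6.1167

Derivation:
Initial: x=4.0000 theta=0.1000
After 1 (propagate distance d=17): x=5.7000 theta=0.1000
After 2 (thin lens f=19): x=5.7000 theta=-0.2000
After 3 (propagate distance d=32): x=-0.7000 theta=-0.2000
After 4 (thin lens f=36): x=-0.7000 theta=-13/72 (≈-0.1806)
After 5 (propagate distance d=30 (to screen)): x=-367/60 (≈-6.1167) theta=-13/72 (≈-0.1806)
Rounded to 4 decimal places: x = -6.1167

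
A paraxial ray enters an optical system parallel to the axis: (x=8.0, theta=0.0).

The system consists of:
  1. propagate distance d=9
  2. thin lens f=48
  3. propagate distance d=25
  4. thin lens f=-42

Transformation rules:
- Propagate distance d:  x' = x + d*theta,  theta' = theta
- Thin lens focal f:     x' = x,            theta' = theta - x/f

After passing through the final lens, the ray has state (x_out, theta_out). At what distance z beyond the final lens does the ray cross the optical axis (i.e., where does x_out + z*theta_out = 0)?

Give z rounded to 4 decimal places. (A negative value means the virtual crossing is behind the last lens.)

Initial: x=8.0000 theta=0.0000
After 1 (propagate distance d=9): x=8.0000 theta=0.0000
After 2 (thin lens f=48): x=8.0000 theta=-1/6 (≈-0.1667)
After 3 (propagate distance d=25): x=23/6 (≈3.8333) theta=-1/6 (≈-0.1667)
After 4 (thin lens f=-42): x=23/6 (≈3.8333) theta=-19/252 (≈-0.0754)
z_focus = -x_out/theta_out = -(23/6)/(-19/252) = 966/19 ≈ 50.8421
Rounded to 4 decimal places: z = 50.8421

Answer: 50.8421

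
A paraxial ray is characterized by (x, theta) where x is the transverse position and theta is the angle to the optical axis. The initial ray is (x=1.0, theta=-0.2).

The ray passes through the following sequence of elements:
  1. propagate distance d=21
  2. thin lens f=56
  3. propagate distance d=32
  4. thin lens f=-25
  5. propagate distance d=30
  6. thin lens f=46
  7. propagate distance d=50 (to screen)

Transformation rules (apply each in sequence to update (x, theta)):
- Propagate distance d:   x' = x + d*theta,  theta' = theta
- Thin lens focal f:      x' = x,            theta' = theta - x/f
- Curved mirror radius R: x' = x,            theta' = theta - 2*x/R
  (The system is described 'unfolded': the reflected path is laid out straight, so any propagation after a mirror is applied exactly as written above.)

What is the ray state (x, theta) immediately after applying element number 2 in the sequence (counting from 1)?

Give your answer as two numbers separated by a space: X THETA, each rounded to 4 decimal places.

Initial: x=1.0000 theta=-0.2000
After 1 (propagate distance d=21): x=-3.2000 theta=-0.2000
After 2 (thin lens f=56): x=-3.2000 theta=-1/7 (≈-0.1429)
Rounded to 4 decimal places: x = -3.2000, theta = -0.1429

Answer: -3.2000 -0.1429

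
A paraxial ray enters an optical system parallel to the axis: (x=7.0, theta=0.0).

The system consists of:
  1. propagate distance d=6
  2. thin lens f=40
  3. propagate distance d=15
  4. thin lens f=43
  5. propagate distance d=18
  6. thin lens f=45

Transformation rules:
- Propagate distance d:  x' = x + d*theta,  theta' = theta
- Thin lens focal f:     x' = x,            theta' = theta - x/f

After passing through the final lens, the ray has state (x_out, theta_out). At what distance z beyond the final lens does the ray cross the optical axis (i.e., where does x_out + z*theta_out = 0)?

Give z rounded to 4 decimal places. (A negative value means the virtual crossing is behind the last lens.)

Answer: -2.3033

Derivation:
Initial: x=7.0000 theta=0.0000
After 1 (propagate distance d=6): x=7.0000 theta=0.0000
After 2 (thin lens f=40): x=7.0000 theta=-0.1750
After 3 (propagate distance d=15): x=4.3750 theta=-0.1750
After 4 (thin lens f=43): x=4.3750 theta=-119/430 (≈-0.2767)
After 5 (propagate distance d=18): x=-1043/1720 (≈-0.6064) theta=-119/430 (≈-0.2767)
After 6 (thin lens f=45): x=-1043/1720 (≈-0.6064) theta=-20377/77400 (≈-0.2633)
z_focus = -x_out/theta_out = -(-1043/1720)/(-20377/77400) = -6705/2911 ≈ -2.3033
Rounded to 4 decimal places: z = -2.3033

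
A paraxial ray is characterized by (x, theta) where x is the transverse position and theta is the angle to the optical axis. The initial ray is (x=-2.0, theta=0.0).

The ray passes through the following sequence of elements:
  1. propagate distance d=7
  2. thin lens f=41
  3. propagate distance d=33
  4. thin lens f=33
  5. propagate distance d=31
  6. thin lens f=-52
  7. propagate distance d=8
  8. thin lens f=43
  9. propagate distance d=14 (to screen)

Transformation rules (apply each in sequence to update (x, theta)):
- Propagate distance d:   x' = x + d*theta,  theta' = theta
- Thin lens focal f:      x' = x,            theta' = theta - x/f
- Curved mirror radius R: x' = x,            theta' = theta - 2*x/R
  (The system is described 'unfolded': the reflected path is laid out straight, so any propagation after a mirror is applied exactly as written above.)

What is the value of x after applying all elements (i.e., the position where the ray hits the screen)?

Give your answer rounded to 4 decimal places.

Initial: x=-2.0000 theta=0.0000
After 1 (propagate distance d=7): x=-2.0000 theta=0.0000
After 2 (thin lens f=41): x=-2.0000 theta=2/41 (≈0.0488)
After 3 (propagate distance d=33): x=-16/41 (≈-0.3902) theta=2/41 (≈0.0488)
After 4 (thin lens f=33): x=-16/41 (≈-0.3902) theta=2/33 (≈0.0606)
After 5 (propagate distance d=31): x=2014/1353 (≈1.4885) theta=2/33 (≈0.0606)
After 6 (thin lens f=-52): x=2014/1353 (≈1.4885) theta=3139/35178 (≈0.0892)
After 7 (propagate distance d=8): x=38738/17589 (≈2.2024) theta=3139/35178 (≈0.0892)
After 8 (thin lens f=43): x=38738/17589 (≈2.2024) theta=19167/504218 (≈0.0380)
After 9 (propagate distance d=14 (to screen)): x=2068241/756327 (≈2.7346) theta=19167/504218 (≈0.0380)
Rounded to 4 decimal places: x = 2.7346

Answer: 2.7346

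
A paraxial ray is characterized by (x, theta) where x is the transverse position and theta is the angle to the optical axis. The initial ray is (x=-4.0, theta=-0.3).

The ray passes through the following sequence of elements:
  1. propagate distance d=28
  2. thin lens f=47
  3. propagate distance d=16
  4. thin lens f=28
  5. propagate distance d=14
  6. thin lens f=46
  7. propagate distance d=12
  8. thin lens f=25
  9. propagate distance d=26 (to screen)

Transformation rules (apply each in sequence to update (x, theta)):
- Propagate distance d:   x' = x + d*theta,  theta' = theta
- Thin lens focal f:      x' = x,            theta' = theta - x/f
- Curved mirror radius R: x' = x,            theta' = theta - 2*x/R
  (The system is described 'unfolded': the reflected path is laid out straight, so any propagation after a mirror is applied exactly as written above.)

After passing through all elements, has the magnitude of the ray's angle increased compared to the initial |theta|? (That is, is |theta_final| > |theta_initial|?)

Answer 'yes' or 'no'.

Answer: yes

Derivation:
Initial: x=-4.0000 theta=-0.3000
After 1 (propagate distance d=28): x=-12.4000 theta=-0.3000
After 2 (thin lens f=47): x=-12.4000 theta=-17/470 (≈-0.0362)
After 3 (propagate distance d=16): x=-610/47 (≈-12.9787) theta=-17/470 (≈-0.0362)
After 4 (thin lens f=28): x=-610/47 (≈-12.9787) theta=703/1645 (≈0.4274)
After 5 (propagate distance d=14): x=-1644/235 (≈-6.9957) theta=703/1645 (≈0.4274)
After 6 (thin lens f=46): x=-1644/235 (≈-6.9957) theta=21923/37835 (≈0.5794)
After 7 (propagate distance d=12): x=-1608/37835 (≈-0.0425) theta=21923/37835 (≈0.5794)
After 8 (thin lens f=25): x=-1608/37835 (≈-0.0425) theta=549683/945875 (≈0.5811)
After 9 (propagate distance d=26 (to screen)): x=14251558/945875 (≈15.0671) theta=549683/945875 (≈0.5811)
|theta_initial|=0.3000 |theta_final|=549683/945875 (≈0.5811) -> increased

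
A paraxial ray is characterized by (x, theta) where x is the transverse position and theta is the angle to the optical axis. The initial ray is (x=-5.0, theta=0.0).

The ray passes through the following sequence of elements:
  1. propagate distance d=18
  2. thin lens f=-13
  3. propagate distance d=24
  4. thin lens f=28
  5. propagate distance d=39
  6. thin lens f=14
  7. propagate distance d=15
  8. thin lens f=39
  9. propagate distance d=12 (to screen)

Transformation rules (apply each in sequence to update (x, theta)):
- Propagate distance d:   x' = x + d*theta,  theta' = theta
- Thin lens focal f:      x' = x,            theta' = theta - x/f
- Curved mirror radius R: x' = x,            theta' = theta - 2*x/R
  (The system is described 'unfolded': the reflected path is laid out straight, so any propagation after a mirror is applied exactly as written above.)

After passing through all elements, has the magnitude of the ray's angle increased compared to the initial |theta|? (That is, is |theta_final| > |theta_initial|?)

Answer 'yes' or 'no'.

Answer: yes

Derivation:
Initial: x=-5.0000 theta=0.0000
After 1 (propagate distance d=18): x=-5.0000 theta=0.0000
After 2 (thin lens f=-13): x=-5.0000 theta=-5/13 (≈-0.3846)
After 3 (propagate distance d=24): x=-185/13 (≈-14.2308) theta=-5/13 (≈-0.3846)
After 4 (thin lens f=28): x=-185/13 (≈-14.2308) theta=45/364 (≈0.1236)
After 5 (propagate distance d=39): x=-3425/364 (≈-9.4093) theta=45/364 (≈0.1236)
After 6 (thin lens f=14): x=-3425/364 (≈-9.4093) theta=4055/5096 (≈0.7957)
After 7 (propagate distance d=15): x=12875/5096 (≈2.5265) theta=4055/5096 (≈0.7957)
After 8 (thin lens f=39): x=12875/5096 (≈2.5265) theta=72635/99372 (≈0.7309)
After 9 (propagate distance d=12 (to screen)): x=748455/66248 (≈11.2978) theta=72635/99372 (≈0.7309)
|theta_initial|=0.0000 |theta_final|=72635/99372 (≈0.7309) -> increased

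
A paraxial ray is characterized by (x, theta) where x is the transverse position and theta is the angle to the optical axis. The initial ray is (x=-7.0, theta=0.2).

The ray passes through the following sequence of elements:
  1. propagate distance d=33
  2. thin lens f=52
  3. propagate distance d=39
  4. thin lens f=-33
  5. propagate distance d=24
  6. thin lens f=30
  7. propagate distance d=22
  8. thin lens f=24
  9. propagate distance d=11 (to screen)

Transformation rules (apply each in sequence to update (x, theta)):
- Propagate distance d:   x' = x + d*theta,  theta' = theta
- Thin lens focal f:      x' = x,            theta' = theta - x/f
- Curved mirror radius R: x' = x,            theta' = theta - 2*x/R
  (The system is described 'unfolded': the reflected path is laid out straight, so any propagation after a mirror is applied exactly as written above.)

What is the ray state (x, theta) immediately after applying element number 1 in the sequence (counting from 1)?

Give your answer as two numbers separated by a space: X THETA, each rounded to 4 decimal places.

Initial: x=-7.0000 theta=0.2000
After 1 (propagate distance d=33): x=-0.4000 theta=0.2000
Rounded to 4 decimal places: x = -0.4000, theta = 0.2000

Answer: -0.4000 0.2000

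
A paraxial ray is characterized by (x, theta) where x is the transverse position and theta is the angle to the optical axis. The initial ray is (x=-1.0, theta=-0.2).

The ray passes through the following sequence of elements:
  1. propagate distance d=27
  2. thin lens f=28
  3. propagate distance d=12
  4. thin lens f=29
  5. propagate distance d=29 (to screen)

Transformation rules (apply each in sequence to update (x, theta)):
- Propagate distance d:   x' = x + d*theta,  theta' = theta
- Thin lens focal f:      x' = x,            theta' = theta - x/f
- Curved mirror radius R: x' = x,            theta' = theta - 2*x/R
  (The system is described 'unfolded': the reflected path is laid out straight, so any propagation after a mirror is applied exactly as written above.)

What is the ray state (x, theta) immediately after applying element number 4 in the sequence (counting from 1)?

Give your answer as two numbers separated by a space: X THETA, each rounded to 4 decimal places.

Initial: x=-1.0000 theta=-0.2000
After 1 (propagate distance d=27): x=-6.4000 theta=-0.2000
After 2 (thin lens f=28): x=-6.4000 theta=1/35 (≈0.0286)
After 3 (propagate distance d=12): x=-212/35 (≈-6.0571) theta=1/35 (≈0.0286)
After 4 (thin lens f=29): x=-212/35 (≈-6.0571) theta=241/1015 (≈0.2374)
Rounded to 4 decimal places: x = -6.0571, theta = 0.2374

Answer: -6.0571 0.2374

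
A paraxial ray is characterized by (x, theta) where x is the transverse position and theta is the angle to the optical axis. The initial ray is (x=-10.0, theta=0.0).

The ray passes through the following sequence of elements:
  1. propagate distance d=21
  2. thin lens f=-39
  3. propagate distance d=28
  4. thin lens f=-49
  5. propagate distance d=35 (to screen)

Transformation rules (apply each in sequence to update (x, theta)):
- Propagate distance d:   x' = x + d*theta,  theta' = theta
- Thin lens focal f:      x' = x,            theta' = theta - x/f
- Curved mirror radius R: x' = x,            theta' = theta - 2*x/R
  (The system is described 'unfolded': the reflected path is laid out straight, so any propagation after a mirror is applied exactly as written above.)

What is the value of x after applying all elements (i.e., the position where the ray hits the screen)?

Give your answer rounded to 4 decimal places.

Initial: x=-10.0000 theta=0.0000
After 1 (propagate distance d=21): x=-10.0000 theta=0.0000
After 2 (thin lens f=-39): x=-10.0000 theta=-10/39 (≈-0.2564)
After 3 (propagate distance d=28): x=-670/39 (≈-17.1795) theta=-10/39 (≈-0.2564)
After 4 (thin lens f=-49): x=-670/39 (≈-17.1795) theta=-1160/1911 (≈-0.6070)
After 5 (propagate distance d=35 (to screen)): x=-10490/273 (≈-38.4249) theta=-1160/1911 (≈-0.6070)
Rounded to 4 decimal places: x = -38.4249

Answer: -38.4249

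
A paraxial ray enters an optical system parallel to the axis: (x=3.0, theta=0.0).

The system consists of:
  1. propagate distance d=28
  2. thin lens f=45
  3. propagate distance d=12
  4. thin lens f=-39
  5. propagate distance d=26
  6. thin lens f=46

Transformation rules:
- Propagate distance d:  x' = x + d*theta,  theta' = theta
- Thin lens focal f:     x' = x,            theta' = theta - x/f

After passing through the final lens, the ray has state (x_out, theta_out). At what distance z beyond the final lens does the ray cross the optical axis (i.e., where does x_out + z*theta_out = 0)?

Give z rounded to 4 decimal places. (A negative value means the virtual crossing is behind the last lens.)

Initial: x=3.0000 theta=0.0000
After 1 (propagate distance d=28): x=3.0000 theta=0.0000
After 2 (thin lens f=45): x=3.0000 theta=-1/15 (≈-0.0667)
After 3 (propagate distance d=12): x=2.2000 theta=-1/15 (≈-0.0667)
After 4 (thin lens f=-39): x=2.2000 theta=-2/195 (≈-0.0103)
After 5 (propagate distance d=26): x=29/15 (≈1.9333) theta=-2/195 (≈-0.0103)
After 6 (thin lens f=46): x=29/15 (≈1.9333) theta=-469/8970 (≈-0.0523)
z_focus = -x_out/theta_out = -(29/15)/(-469/8970) = 17342/469 ≈ 36.9765
Rounded to 4 decimal places: z = 36.9765

Answer: 36.9765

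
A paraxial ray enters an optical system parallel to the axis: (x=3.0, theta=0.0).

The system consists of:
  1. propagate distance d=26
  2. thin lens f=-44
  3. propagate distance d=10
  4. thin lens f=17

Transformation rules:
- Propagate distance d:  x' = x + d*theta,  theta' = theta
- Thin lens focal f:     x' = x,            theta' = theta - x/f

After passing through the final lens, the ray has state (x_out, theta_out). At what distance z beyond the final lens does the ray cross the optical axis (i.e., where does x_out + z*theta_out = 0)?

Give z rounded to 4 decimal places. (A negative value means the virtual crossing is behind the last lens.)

Answer: 24.8108

Derivation:
Initial: x=3.0000 theta=0.0000
After 1 (propagate distance d=26): x=3.0000 theta=0.0000
After 2 (thin lens f=-44): x=3.0000 theta=3/44 (≈0.0682)
After 3 (propagate distance d=10): x=81/22 (≈3.6818) theta=3/44 (≈0.0682)
After 4 (thin lens f=17): x=81/22 (≈3.6818) theta=-111/748 (≈-0.1484)
z_focus = -x_out/theta_out = -(81/22)/(-111/748) = 918/37 ≈ 24.8108
Rounded to 4 decimal places: z = 24.8108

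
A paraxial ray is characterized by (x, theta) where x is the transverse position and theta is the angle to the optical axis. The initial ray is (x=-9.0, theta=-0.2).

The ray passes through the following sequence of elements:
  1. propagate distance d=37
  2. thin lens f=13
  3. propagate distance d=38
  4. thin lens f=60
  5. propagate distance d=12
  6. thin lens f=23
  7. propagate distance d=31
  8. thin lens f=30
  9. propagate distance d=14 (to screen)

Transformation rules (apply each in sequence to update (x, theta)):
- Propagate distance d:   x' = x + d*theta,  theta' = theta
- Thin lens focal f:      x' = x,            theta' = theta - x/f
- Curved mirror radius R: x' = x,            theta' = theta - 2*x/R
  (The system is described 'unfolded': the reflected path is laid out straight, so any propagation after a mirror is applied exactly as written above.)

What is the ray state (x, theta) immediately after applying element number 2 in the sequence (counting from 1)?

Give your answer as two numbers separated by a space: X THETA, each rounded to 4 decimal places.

Initial: x=-9.0000 theta=-0.2000
After 1 (propagate distance d=37): x=-16.4000 theta=-0.2000
After 2 (thin lens f=13): x=-16.4000 theta=69/65 (≈1.0615)
Rounded to 4 decimal places: x = -16.4000, theta = 1.0615

Answer: -16.4000 1.0615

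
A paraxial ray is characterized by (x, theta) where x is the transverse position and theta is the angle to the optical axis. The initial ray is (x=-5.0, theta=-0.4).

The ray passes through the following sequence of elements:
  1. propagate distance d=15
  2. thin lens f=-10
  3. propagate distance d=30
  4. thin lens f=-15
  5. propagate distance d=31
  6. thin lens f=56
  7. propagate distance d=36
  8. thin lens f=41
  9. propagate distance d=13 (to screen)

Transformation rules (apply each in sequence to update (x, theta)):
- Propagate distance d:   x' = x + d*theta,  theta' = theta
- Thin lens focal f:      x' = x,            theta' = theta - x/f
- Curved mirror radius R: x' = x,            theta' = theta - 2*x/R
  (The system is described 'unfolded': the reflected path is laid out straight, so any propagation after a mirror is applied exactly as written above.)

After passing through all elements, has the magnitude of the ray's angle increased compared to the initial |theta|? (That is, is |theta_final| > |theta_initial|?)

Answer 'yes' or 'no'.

Answer: yes

Derivation:
Initial: x=-5.0000 theta=-0.4000
After 1 (propagate distance d=15): x=-11.0000 theta=-0.4000
After 2 (thin lens f=-10): x=-11.0000 theta=-1.5000
After 3 (propagate distance d=30): x=-56.0000 theta=-1.5000
After 4 (thin lens f=-15): x=-56.0000 theta=-157/30 (≈-5.2333)
After 5 (propagate distance d=31): x=-6547/30 (≈-218.2333) theta=-157/30 (≈-5.2333)
After 6 (thin lens f=56): x=-6547/30 (≈-218.2333) theta=-449/336 (≈-1.3363)
After 7 (propagate distance d=36): x=-111863/420 (≈-266.3405) theta=-449/336 (≈-1.3363)
After 8 (thin lens f=41): x=-111863/420 (≈-266.3405) theta=118469/22960 (≈5.1598)
After 9 (propagate distance d=13 (to screen)): x=-13725241/68880 (≈-199.2631) theta=118469/22960 (≈5.1598)
|theta_initial|=0.4000 |theta_final|=118469/22960 (≈5.1598) -> increased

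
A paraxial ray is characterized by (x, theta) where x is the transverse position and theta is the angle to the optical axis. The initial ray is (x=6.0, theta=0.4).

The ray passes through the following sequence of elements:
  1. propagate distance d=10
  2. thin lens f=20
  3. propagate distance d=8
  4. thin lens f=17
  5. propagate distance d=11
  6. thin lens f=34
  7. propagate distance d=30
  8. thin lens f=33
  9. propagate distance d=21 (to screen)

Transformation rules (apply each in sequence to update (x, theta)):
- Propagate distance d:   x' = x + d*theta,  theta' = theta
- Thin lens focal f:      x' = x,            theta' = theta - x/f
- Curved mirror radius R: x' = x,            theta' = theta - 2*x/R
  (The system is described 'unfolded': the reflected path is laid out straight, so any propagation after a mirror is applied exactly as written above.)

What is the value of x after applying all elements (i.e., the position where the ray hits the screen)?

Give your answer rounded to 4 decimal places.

Answer: -21.6936

Derivation:
Initial: x=6.0000 theta=0.4000
After 1 (propagate distance d=10): x=10.0000 theta=0.4000
After 2 (thin lens f=20): x=10.0000 theta=-0.1000
After 3 (propagate distance d=8): x=9.2000 theta=-0.1000
After 4 (thin lens f=17): x=9.2000 theta=-109/170 (≈-0.6412)
After 5 (propagate distance d=11): x=73/34 (≈2.1471) theta=-109/170 (≈-0.6412)
After 6 (thin lens f=34): x=73/34 (≈2.1471) theta=-4071/5780 (≈-0.7043)
After 7 (propagate distance d=30): x=-5486/289 (≈-18.9827) theta=-4071/5780 (≈-0.7043)
After 8 (thin lens f=33): x=-5486/289 (≈-18.9827) theta=-24623/190740 (≈-0.1291)
After 9 (propagate distance d=21 (to screen)): x=-1379281/63580 (≈-21.6936) theta=-24623/190740 (≈-0.1291)
Rounded to 4 decimal places: x = -21.6936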